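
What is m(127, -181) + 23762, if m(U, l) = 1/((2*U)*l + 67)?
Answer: 1090842133/45907 ≈ 23762.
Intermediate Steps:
m(U, l) = 1/(67 + 2*U*l) (m(U, l) = 1/(2*U*l + 67) = 1/(67 + 2*U*l))
m(127, -181) + 23762 = 1/(67 + 2*127*(-181)) + 23762 = 1/(67 - 45974) + 23762 = 1/(-45907) + 23762 = -1/45907 + 23762 = 1090842133/45907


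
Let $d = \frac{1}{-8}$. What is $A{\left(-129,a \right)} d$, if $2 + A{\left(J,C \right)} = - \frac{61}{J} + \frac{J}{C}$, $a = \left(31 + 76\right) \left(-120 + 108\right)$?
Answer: $\frac{78769}{441696} \approx 0.17833$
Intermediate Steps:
$a = -1284$ ($a = 107 \left(-12\right) = -1284$)
$d = - \frac{1}{8} \approx -0.125$
$A{\left(J,C \right)} = -2 - \frac{61}{J} + \frac{J}{C}$ ($A{\left(J,C \right)} = -2 - \left(\frac{61}{J} - \frac{J}{C}\right) = -2 - \frac{61}{J} + \frac{J}{C}$)
$A{\left(-129,a \right)} d = \left(-2 - \frac{61}{-129} - \frac{129}{-1284}\right) \left(- \frac{1}{8}\right) = \left(-2 - - \frac{61}{129} - - \frac{43}{428}\right) \left(- \frac{1}{8}\right) = \left(-2 + \frac{61}{129} + \frac{43}{428}\right) \left(- \frac{1}{8}\right) = \left(- \frac{78769}{55212}\right) \left(- \frac{1}{8}\right) = \frac{78769}{441696}$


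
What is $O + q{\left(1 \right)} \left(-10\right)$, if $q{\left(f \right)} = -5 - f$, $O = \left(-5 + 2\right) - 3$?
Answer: $54$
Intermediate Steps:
$O = -6$ ($O = -3 - 3 = -6$)
$O + q{\left(1 \right)} \left(-10\right) = -6 + \left(-5 - 1\right) \left(-10\right) = -6 - -60 = -6 + 60 = 54$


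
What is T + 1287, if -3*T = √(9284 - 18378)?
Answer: 1287 - I*√9094/3 ≈ 1287.0 - 31.787*I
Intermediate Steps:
T = -I*√9094/3 (T = -√(9284 - 18378)/3 = -I*√9094/3 ≈ -31.787*I)
T + 1287 = -I*√9094/3 + 1287 = 1287 - I*√9094/3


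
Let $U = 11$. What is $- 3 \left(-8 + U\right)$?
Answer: $-9$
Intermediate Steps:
$- 3 \left(-8 + U\right) = - 3 \left(-8 + 11\right) = \left(-3\right) 3 = -9$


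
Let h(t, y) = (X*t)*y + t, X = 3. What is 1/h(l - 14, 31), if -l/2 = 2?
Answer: -1/1692 ≈ -0.00059102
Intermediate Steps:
l = -4 (l = -2*2 = -4)
h(t, y) = t + 3*t*y (h(t, y) = (3*t)*y + t = 3*t*y + t = t + 3*t*y)
1/h(l - 14, 31) = 1/((-4 - 14)*(1 + 3*31)) = 1/(-18*(1 + 93)) = 1/(-18*94) = 1/(-1692) = -1/1692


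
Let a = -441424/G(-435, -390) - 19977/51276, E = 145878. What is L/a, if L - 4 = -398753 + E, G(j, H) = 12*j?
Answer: -5640302827260/1877514757 ≈ -3004.1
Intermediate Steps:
L = -252871 (L = 4 + (-398753 + 145878) = 4 - 252875 = -252871)
a = 1877514757/22305060 (a = -441424/(12*(-435)) - 19977/51276 = -441424/(-5220) - 19977*1/51276 = -441424*(-1/5220) - 6659/17092 = 110356/1305 - 6659/17092 = 1877514757/22305060 ≈ 84.174)
L/a = -252871/1877514757/22305060 = -252871*22305060/1877514757 = -5640302827260/1877514757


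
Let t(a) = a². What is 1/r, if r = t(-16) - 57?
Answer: 1/199 ≈ 0.0050251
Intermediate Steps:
r = 199 (r = (-16)² - 57 = 256 - 57 = 199)
1/r = 1/199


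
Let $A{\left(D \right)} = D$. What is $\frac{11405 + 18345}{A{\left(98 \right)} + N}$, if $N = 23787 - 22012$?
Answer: $\frac{29750}{1873} \approx 15.884$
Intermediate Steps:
$N = 1775$ ($N = 23787 - 22012 = 1775$)
$\frac{11405 + 18345}{A{\left(98 \right)} + N} = \frac{11405 + 18345}{98 + 1775} = \frac{29750}{1873}$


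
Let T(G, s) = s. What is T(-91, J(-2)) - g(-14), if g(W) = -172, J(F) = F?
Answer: 170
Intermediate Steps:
T(-91, J(-2)) - g(-14) = -2 - 1*(-172) = -2 + 172 = 170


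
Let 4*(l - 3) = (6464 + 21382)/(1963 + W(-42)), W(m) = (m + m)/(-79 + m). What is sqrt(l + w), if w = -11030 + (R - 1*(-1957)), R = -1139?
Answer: I*sqrt(2304680997284202)/475214 ≈ 101.02*I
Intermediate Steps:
W(m) = 2*m/(-79 + m) (W(m) = (2*m)/(-79 + m) = 2*m/(-79 + m))
l = 3110325/475214 (l = 3 + ((6464 + 21382)/(1963 + 2*(-42)/(-79 - 42)))/4 = 3 + (27846/(1963 + 2*(-42)/(-121)))/4 = 3 + (27846/(1963 + 2*(-42)*(-1/121)))/4 = 3 + (27846/(1963 + 84/121))/4 = 3 + (27846/(237607/121))/4 = 3 + (27846*(121/237607))/4 = 3 + (1/4)*(3369366/237607) = 3 + 1684683/475214 = 3110325/475214 ≈ 6.5451)
w = -10212 (w = -11030 + (-1139 - 1*(-1957)) = -11030 + (-1139 + 1957) = -11030 + 818 = -10212)
sqrt(l + w) = sqrt(3110325/475214 - 10212) = sqrt(-4849775043/475214) = I*sqrt(2304680997284202)/475214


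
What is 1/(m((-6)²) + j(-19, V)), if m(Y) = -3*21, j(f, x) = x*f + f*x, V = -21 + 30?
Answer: -1/405 ≈ -0.0024691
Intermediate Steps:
V = 9
j(f, x) = 2*f*x (j(f, x) = f*x + f*x = 2*f*x)
m(Y) = -63
1/(m((-6)²) + j(-19, V)) = 1/(-63 + 2*(-19)*9) = 1/(-63 - 342) = 1/(-405) = -1/405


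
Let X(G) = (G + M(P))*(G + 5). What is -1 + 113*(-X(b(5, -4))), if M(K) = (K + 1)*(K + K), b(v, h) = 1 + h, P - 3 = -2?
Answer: -227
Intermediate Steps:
P = 1 (P = 3 - 2 = 1)
M(K) = 2*K*(1 + K) (M(K) = (1 + K)*(2*K) = 2*K*(1 + K))
X(G) = (4 + G)*(5 + G) (X(G) = (G + 2*1*(1 + 1))*(G + 5) = (G + 2*1*2)*(5 + G) = (G + 4)*(5 + G) = (4 + G)*(5 + G))
-1 + 113*(-X(b(5, -4))) = -1 + 113*(-(20 + (1 - 4)² + 9*(1 - 4))) = -1 + 113*(-(20 + (-3)² + 9*(-3))) = -1 + 113*(-(20 + 9 - 27)) = -1 + 113*(-1*2) = -1 + 113*(-2) = -1 - 226 = -227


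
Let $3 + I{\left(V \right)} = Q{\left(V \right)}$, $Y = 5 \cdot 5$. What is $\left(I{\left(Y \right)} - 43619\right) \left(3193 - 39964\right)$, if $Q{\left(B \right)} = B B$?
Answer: $1581042687$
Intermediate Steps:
$Y = 25$
$Q{\left(B \right)} = B^{2}$
$I{\left(V \right)} = -3 + V^{2}$
$\left(I{\left(Y \right)} - 43619\right) \left(3193 - 39964\right) = \left(\left(-3 + 25^{2}\right) - 43619\right) \left(3193 - 39964\right) = \left(\left(-3 + 625\right) - 43619\right) \left(-36771\right) = \left(622 - 43619\right) \left(-36771\right) = \left(-42997\right) \left(-36771\right) = 1581042687$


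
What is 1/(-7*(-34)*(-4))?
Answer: -1/952 ≈ -0.0010504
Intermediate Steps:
1/(-7*(-34)*(-4)) = 1/(238*(-4)) = 1/(-952) = -1/952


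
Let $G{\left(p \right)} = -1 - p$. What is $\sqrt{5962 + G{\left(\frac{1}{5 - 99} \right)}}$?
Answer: $\frac{\sqrt{52671490}}{94} \approx 77.208$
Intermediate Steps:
$\sqrt{5962 + G{\left(\frac{1}{5 - 99} \right)}} = \sqrt{5962 - \left(1 + \frac{1}{5 - 99}\right)} = \sqrt{5962 - \frac{93}{94}} = \sqrt{\frac{560335}{94}} = \frac{\sqrt{52671490}}{94}$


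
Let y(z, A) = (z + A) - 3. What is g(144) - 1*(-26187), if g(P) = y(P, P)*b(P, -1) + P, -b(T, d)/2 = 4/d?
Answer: 28611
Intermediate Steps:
y(z, A) = -3 + A + z (y(z, A) = (A + z) - 3 = -3 + A + z)
b(T, d) = -8/d
g(P) = -24 + 17*P (g(P) = (-3 + P + P)*(-8/(-1)) + P = (-3 + 2*P)*(-8*(-1)) + P = (-3 + 2*P)*8 + P = (-24 + 16*P) + P = -24 + 17*P)
g(144) - 1*(-26187) = (-24 + 17*144) - 1*(-26187) = (-24 + 2448) + 26187 = 2424 + 26187 = 28611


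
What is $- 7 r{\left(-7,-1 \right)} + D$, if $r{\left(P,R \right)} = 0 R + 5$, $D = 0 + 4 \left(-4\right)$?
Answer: $-51$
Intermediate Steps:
$D = -16$ ($D = 0 - 16 = -16$)
$r{\left(P,R \right)} = 5$ ($r{\left(P,R \right)} = 0 + 5 = 5$)
$- 7 r{\left(-7,-1 \right)} + D = \left(-7\right) 5 - 16 = -35 - 16 = -51$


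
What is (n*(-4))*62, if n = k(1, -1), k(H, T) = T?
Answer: 248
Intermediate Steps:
n = -1
(n*(-4))*62 = -1*(-4)*62 = 4*62 = 248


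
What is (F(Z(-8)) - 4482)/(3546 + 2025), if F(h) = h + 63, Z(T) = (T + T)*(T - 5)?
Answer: -4211/5571 ≈ -0.75588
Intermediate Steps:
Z(T) = 2*T*(-5 + T) (Z(T) = (2*T)*(-5 + T) = 2*T*(-5 + T))
F(h) = 63 + h
(F(Z(-8)) - 4482)/(3546 + 2025) = ((63 + 2*(-8)*(-5 - 8)) - 4482)/(3546 + 2025) = ((63 + 2*(-8)*(-13)) - 4482)/5571 = ((63 + 208) - 4482)*(1/5571) = (271 - 4482)*(1/5571) = -4211*1/5571 = -4211/5571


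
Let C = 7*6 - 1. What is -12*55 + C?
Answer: -619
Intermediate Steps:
C = 41 (C = 42 - 1 = 41)
-12*55 + C = -12*55 + 41 = -660 + 41 = -619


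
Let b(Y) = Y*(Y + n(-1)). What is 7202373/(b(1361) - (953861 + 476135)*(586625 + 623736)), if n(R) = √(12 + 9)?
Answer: -733290345407146215/176217744160118572886852 - 576613509*√21/176217744160118572886852 ≈ -4.1613e-6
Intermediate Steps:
n(R) = √21
b(Y) = Y*(Y + √21)
7202373/(b(1361) - (953861 + 476135)*(586625 + 623736)) = 7202373/(1361*(1361 + √21) - (953861 + 476135)*(586625 + 623736)) = 7202373/((1852321 + 1361*√21) - 1429996*1210361) = 7202373/((1852321 + 1361*√21) - 1*1730811388556) = 7202373/((1852321 + 1361*√21) - 1730811388556) = 7202373/(-1730809536235 + 1361*√21)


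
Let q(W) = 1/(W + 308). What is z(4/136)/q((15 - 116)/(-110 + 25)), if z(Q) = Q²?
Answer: 26281/98260 ≈ 0.26746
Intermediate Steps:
q(W) = 1/(308 + W)
z(4/136)/q((15 - 116)/(-110 + 25)) = (4/136)²/(1/(308 + (15 - 116)/(-110 + 25))) = (4*(1/136))²/(1/(308 - 101/(-85))) = (1/34)²/(1/(308 - 101*(-1/85))) = 1/(1156*(1/(308 + 101/85))) = 1/(1156*(1/(26281/85))) = 1/(1156*(85/26281)) = (1/1156)*(26281/85) = 26281/98260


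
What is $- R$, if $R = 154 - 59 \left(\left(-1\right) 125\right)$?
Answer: $-7529$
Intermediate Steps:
$R = 7529$ ($R = 154 - -7375 = 154 + 7375 = 7529$)
$- R = \left(-1\right) 7529 = -7529$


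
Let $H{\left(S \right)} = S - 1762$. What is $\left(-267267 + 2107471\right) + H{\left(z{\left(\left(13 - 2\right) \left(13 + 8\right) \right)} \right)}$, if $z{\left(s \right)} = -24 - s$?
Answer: $1838187$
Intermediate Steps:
$H{\left(S \right)} = -1762 + S$
$\left(-267267 + 2107471\right) + H{\left(z{\left(\left(13 - 2\right) \left(13 + 8\right) \right)} \right)} = \left(-267267 + 2107471\right) - \left(1786 + \left(13 - 2\right) \left(13 + 8\right)\right) = 1840204 - \left(1786 + 231\right) = 1840204 - 2017 = 1838187$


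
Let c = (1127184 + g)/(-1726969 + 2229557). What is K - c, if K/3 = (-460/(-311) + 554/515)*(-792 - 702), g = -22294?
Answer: -460963565068777/40248503510 ≈ -11453.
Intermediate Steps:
c = 552445/251294 (c = (1127184 - 22294)/(-1726969 + 2229557) = 1104890/502588 = 1104890*(1/502588) = 552445/251294 ≈ 2.1984)
K = -1834007508/160165 (K = 3*((-460/(-311) + 554/515)*(-792 - 702)) = 3*((-460*(-1/311) + 554*(1/515))*(-1494)) = 3*((460/311 + 554/515)*(-1494)) = 3*((409194/160165)*(-1494)) = 3*(-611335836/160165) = -1834007508/160165 ≈ -11451.)
K - c = -1834007508/160165 - 1*552445/251294 = -1834007508/160165 - 552445/251294 = -460963565068777/40248503510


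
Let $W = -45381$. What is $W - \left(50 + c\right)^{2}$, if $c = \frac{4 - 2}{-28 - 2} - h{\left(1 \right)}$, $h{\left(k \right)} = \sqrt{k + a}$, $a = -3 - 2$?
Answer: $- \frac{10770826}{225} + \frac{2996 i}{15} \approx -47870.0 + 199.73 i$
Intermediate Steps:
$a = -5$
$h{\left(k \right)} = \sqrt{-5 + k}$ ($h{\left(k \right)} = \sqrt{k - 5} = \sqrt{-5 + k}$)
$c = - \frac{1}{15} - 2 i$ ($c = \frac{4 - 2}{-28 - 2} - \sqrt{-5 + 1} = \frac{2}{-30} - \sqrt{-4} = 2 \left(- \frac{1}{30}\right) - 2 i = - \frac{1}{15} - 2 i \approx -0.066667 - 2.0 i$)
$W - \left(50 + c\right)^{2} = -45381 - \left(50 - \left(\frac{1}{15} + 2 i\right)\right)^{2} = -45381 - \left(\frac{749}{15} - 2 i\right)^{2}$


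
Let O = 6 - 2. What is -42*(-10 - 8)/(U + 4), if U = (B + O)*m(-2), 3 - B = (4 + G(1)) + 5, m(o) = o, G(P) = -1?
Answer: 126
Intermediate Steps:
O = 4
B = -5 (B = 3 - ((4 - 1) + 5) = 3 - (3 + 5) = 3 - 1*8 = 3 - 8 = -5)
U = 2 (U = (-5 + 4)*(-2) = -1*(-2) = 2)
-42*(-10 - 8)/(U + 4) = -42*(-10 - 8)/(2 + 4) = -(-756)/6 = -42*(-3) = 126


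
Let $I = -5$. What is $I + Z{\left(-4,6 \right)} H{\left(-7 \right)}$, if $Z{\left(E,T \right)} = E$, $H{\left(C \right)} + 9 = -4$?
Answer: $47$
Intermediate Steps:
$H{\left(C \right)} = -13$ ($H{\left(C \right)} = -9 - 4 = -13$)
$I + Z{\left(-4,6 \right)} H{\left(-7 \right)} = -5 - -52 = -5 + 52 = 47$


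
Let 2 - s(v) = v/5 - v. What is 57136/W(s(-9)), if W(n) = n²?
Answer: 357100/169 ≈ 2113.0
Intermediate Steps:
s(v) = 2 + 4*v/5 (s(v) = 2 - (v/5 - v) = 2 - (-4)*v/5 = 2 + 4*v/5)
57136/W(s(-9)) = 57136/((2 + (⅘)*(-9))²) = 57136/((2 - 36/5)²) = 57136/((-26/5)²) = 57136/(676/25) = 57136*(25/676) = 357100/169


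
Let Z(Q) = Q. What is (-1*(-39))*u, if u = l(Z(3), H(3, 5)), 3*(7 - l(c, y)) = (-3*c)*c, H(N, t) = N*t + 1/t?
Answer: 624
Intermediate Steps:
H(N, t) = 1/t + N*t
l(c, y) = 7 + c² (l(c, y) = 7 - (-3*c)*c/3 = 7 - (-1)*c² = 7 + c²)
u = 16 (u = 7 + 3² = 7 + 9 = 16)
(-1*(-39))*u = -1*(-39)*16 = 39*16 = 624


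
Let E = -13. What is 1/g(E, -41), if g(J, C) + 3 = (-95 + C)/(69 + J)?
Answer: -7/38 ≈ -0.18421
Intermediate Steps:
g(J, C) = -3 + (-95 + C)/(69 + J)
1/g(E, -41) = 1/((-302 - 41 - 3*(-13))/(69 - 13)) = 1/((-302 - 41 + 39)/56) = 1/((1/56)*(-304)) = 1/(-38/7) = -7/38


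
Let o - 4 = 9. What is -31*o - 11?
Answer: -414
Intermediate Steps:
o = 13 (o = 4 + 9 = 13)
-31*o - 11 = -31*13 - 11 = -403 - 11 = -414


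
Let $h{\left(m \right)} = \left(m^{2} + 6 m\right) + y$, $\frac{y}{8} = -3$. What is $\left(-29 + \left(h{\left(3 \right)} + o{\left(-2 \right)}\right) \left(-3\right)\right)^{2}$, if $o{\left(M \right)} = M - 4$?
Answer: $400$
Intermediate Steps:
$y = -24$ ($y = 8 \left(-3\right) = -24$)
$o{\left(M \right)} = -4 + M$
$h{\left(m \right)} = -24 + m^{2} + 6 m$ ($h{\left(m \right)} = \left(m^{2} + 6 m\right) - 24 = -24 + m^{2} + 6 m$)
$\left(-29 + \left(h{\left(3 \right)} + o{\left(-2 \right)}\right) \left(-3\right)\right)^{2} = \left(-29 + \left(\left(-24 + 3^{2} + 6 \cdot 3\right) - 6\right) \left(-3\right)\right)^{2} = \left(-29 + \left(\left(-24 + 9 + 18\right) - 6\right) \left(-3\right)\right)^{2} = \left(-29 + \left(3 - 6\right) \left(-3\right)\right)^{2} = \left(-29 - -9\right)^{2} = \left(-29 + 9\right)^{2} = \left(-20\right)^{2} = 400$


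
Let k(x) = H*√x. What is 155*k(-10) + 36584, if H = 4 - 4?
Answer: 36584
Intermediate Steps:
H = 0
k(x) = 0 (k(x) = 0*√x = 0)
155*k(-10) + 36584 = 155*0 + 36584 = 0 + 36584 = 36584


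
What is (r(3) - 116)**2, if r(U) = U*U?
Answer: 11449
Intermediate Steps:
r(U) = U**2
(r(3) - 116)**2 = (3**2 - 116)**2 = (9 - 116)**2 = (-107)**2 = 11449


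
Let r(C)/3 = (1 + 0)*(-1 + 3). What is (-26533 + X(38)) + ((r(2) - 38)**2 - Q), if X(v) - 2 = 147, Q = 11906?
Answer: -37266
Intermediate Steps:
X(v) = 149 (X(v) = 2 + 147 = 149)
r(C) = 6 (r(C) = 3*((1 + 0)*(-1 + 3)) = 3*(1*2) = 3*2 = 6)
(-26533 + X(38)) + ((r(2) - 38)**2 - Q) = (-26533 + 149) + ((6 - 38)**2 - 1*11906) = -26384 + ((-32)**2 - 11906) = -26384 + (1024 - 11906) = -26384 - 10882 = -37266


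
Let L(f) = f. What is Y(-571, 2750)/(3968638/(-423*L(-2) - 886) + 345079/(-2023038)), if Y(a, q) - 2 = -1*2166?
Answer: 43778542320/2007179821351 ≈ 0.021811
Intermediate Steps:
Y(a, q) = -2164 (Y(a, q) = 2 - 1*2166 = 2 - 2166 = -2164)
Y(-571, 2750)/(3968638/(-423*L(-2) - 886) + 345079/(-2023038)) = -2164/(3968638/(-423*(-2) - 886) + 345079/(-2023038)) = -2164/(3968638/(846 - 886) + 345079*(-1/2023038)) = -2164/(3968638/(-40) - 345079/2023038) = -2164/(3968638*(-1/40) - 345079/2023038) = -2164/(-1984319/20 - 345079/2023038) = -2164/(-2007179821351/20230380) = -2164*(-20230380/2007179821351) = 43778542320/2007179821351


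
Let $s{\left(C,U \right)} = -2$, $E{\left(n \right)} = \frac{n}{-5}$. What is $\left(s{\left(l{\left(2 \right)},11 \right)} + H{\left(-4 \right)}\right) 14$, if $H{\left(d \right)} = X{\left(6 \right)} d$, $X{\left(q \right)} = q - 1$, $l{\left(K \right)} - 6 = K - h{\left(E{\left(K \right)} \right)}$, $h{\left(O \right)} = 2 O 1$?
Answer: $-308$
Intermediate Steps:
$E{\left(n \right)} = - \frac{n}{5}$ ($E{\left(n \right)} = n \left(- \frac{1}{5}\right) = - \frac{n}{5}$)
$h{\left(O \right)} = 2 O$
$l{\left(K \right)} = 6 + \frac{7 K}{5}$ ($l{\left(K \right)} = 6 + \left(K - 2 \left(- \frac{K}{5}\right)\right) = 6 + \left(K - - \frac{2 K}{5}\right) = 6 + \left(K + \frac{2 K}{5}\right) = 6 + \frac{7 K}{5}$)
$X{\left(q \right)} = -1 + q$ ($X{\left(q \right)} = q - 1 = -1 + q$)
$H{\left(d \right)} = 5 d$ ($H{\left(d \right)} = \left(-1 + 6\right) d = 5 d$)
$\left(s{\left(l{\left(2 \right)},11 \right)} + H{\left(-4 \right)}\right) 14 = \left(-2 + 5 \left(-4\right)\right) 14 = \left(-2 - 20\right) 14 = \left(-22\right) 14 = -308$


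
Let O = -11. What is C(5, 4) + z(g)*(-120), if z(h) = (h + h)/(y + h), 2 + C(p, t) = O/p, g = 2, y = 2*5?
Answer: -221/5 ≈ -44.200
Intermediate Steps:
y = 10
C(p, t) = -2 - 11/p
z(h) = 2*h/(10 + h) (z(h) = (h + h)/(10 + h) = (2*h)/(10 + h) = 2*h/(10 + h))
C(5, 4) + z(g)*(-120) = (-2 - 11/5) + (2*2/(10 + 2))*(-120) = (-2 - 11*⅕) + (2*2/12)*(-120) = (-2 - 11/5) + (2*2*(1/12))*(-120) = -21/5 + (⅓)*(-120) = -21/5 - 40 = -221/5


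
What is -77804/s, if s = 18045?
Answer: -77804/18045 ≈ -4.3117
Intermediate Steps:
-77804/s = -77804/18045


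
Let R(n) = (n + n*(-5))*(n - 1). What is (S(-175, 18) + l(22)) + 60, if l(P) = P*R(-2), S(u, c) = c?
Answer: -450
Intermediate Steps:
R(n) = -4*n*(-1 + n) (R(n) = (n - 5*n)*(-1 + n) = (-4*n)*(-1 + n) = -4*n*(-1 + n))
l(P) = -24*P (l(P) = P*(4*(-2)*(1 - 1*(-2))) = P*(4*(-2)*(1 + 2)) = P*(4*(-2)*3) = P*(-24) = -24*P)
(S(-175, 18) + l(22)) + 60 = (18 - 24*22) + 60 = (18 - 528) + 60 = -510 + 60 = -450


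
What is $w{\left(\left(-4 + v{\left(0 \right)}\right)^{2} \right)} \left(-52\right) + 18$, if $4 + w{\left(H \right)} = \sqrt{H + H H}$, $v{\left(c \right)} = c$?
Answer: $226 - 208 \sqrt{17} \approx -631.61$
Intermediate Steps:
$w{\left(H \right)} = -4 + \sqrt{H + H^{2}}$ ($w{\left(H \right)} = -4 + \sqrt{H + H H} = -4 + \sqrt{H + H^{2}}$)
$w{\left(\left(-4 + v{\left(0 \right)}\right)^{2} \right)} \left(-52\right) + 18 = \left(-4 + \sqrt{\left(-4 + 0\right)^{2} \left(1 + \left(-4 + 0\right)^{2}\right)}\right) \left(-52\right) + 18 = \left(-4 + \sqrt{\left(-4\right)^{2} \left(1 + \left(-4\right)^{2}\right)}\right) \left(-52\right) + 18 = \left(-4 + \sqrt{16 \left(1 + 16\right)}\right) \left(-52\right) + 18 = \left(-4 + \sqrt{16 \cdot 17}\right) \left(-52\right) + 18 = \left(-4 + \sqrt{272}\right) \left(-52\right) + 18 = \left(-4 + 4 \sqrt{17}\right) \left(-52\right) + 18 = \left(208 - 208 \sqrt{17}\right) + 18 = 226 - 208 \sqrt{17}$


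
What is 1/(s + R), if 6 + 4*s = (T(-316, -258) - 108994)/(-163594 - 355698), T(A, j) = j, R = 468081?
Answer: 519292/243069967027 ≈ 2.1364e-6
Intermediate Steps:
s = -751625/519292 (s = -3/2 + ((-258 - 108994)/(-163594 - 355698))/4 = -3/2 + (-109252/(-519292))/4 = -3/2 + (-109252*(-1/519292))/4 = -3/2 + (¼)*(27313/129823) = -3/2 + 27313/519292 = -751625/519292 ≈ -1.4474)
1/(s + R) = 1/(-751625/519292 + 468081) = 1/(243069967027/519292) = 519292/243069967027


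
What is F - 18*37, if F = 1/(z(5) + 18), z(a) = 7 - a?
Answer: -13319/20 ≈ -665.95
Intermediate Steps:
F = 1/20 (F = 1/((7 - 1*5) + 18) = 1/((7 - 5) + 18) = 1/(2 + 18) = 1/20 ≈ 0.050000)
F - 18*37 = 1/20 - 18*37 = 1/20 - 666 = -13319/20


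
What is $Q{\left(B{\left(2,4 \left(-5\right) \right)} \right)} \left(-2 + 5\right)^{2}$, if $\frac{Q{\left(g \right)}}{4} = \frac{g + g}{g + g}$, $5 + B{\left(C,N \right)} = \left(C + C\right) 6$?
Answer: $36$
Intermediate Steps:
$B{\left(C,N \right)} = -5 + 12 C$ ($B{\left(C,N \right)} = -5 + \left(C + C\right) 6 = -5 + 2 C 6 = -5 + 12 C$)
$Q{\left(g \right)} = 4$ ($Q{\left(g \right)} = 4 \frac{g + g}{g + g} = 4 \frac{2 g}{2 g} = 4 \cdot 2 g \frac{1}{2 g} = 4 \cdot 1 = 4$)
$Q{\left(B{\left(2,4 \left(-5\right) \right)} \right)} \left(-2 + 5\right)^{2} = 4 \left(-2 + 5\right)^{2} = 4 \cdot 3^{2} = 4 \cdot 9 = 36$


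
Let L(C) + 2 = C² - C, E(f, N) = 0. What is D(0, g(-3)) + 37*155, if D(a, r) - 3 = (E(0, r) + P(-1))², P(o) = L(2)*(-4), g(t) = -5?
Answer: 5738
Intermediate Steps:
L(C) = -2 + C² - C (L(C) = -2 + (C² - C) = -2 + C² - C)
P(o) = 0 (P(o) = (-2 + 2² - 1*2)*(-4) = (-2 + 4 - 2)*(-4) = 0*(-4) = 0)
D(a, r) = 3 (D(a, r) = 3 + (0 + 0)² = 3 + 0² = 3 + 0 = 3)
D(0, g(-3)) + 37*155 = 3 + 37*155 = 3 + 5735 = 5738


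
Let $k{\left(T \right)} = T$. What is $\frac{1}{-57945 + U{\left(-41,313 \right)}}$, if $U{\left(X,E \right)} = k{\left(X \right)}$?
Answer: $- \frac{1}{57986} \approx -1.7246 \cdot 10^{-5}$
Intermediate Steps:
$U{\left(X,E \right)} = X$
$\frac{1}{-57945 + U{\left(-41,313 \right)}} = \frac{1}{-57945 - 41} = \frac{1}{-57986} = - \frac{1}{57986}$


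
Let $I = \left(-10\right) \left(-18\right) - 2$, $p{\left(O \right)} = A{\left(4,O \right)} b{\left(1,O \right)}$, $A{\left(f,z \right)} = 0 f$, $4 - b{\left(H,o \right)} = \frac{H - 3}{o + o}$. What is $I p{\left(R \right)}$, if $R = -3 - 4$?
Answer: $0$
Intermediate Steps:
$R = -7$
$b{\left(H,o \right)} = 4 - \frac{-3 + H}{2 o}$ ($b{\left(H,o \right)} = 4 - \frac{H - 3}{o + o} = 4 - \frac{-3 + H}{2 o}$)
$A{\left(f,z \right)} = 0$
$p{\left(O \right)} = 0$ ($p{\left(O \right)} = 0 \frac{3 - 1 + 8 O}{2 O} = 0 \frac{2 + 8 O}{2 O} = 0$)
$I = 178$ ($I = 180 - 2 = 178$)
$I p{\left(R \right)} = 178 \cdot 0 = 0$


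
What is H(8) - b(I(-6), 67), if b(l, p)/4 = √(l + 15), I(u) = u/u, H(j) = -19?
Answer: -35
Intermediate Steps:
I(u) = 1
b(l, p) = 4*√(15 + l) (b(l, p) = 4*√(l + 15) = 4*√(15 + l))
H(8) - b(I(-6), 67) = -19 - 4*√(15 + 1) = -19 - 4*√16 = -19 - 4*4 = -19 - 1*16 = -19 - 16 = -35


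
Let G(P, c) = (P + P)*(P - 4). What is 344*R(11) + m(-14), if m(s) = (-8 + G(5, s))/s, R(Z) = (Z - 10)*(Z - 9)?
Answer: 4815/7 ≈ 687.86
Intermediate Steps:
G(P, c) = 2*P*(-4 + P) (G(P, c) = (2*P)*(-4 + P) = 2*P*(-4 + P))
R(Z) = (-10 + Z)*(-9 + Z)
m(s) = 2/s (m(s) = (-8 + 2*5*(-4 + 5))/s = (-8 + 2*5*1)/s = (-8 + 10)/s = 2/s)
344*R(11) + m(-14) = 344*(90 + 11**2 - 19*11) + 2/(-14) = 344*(90 + 121 - 209) + 2*(-1/14) = 344*2 - 1/7 = 688 - 1/7 = 4815/7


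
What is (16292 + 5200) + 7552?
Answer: 29044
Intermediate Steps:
(16292 + 5200) + 7552 = 21492 + 7552 = 29044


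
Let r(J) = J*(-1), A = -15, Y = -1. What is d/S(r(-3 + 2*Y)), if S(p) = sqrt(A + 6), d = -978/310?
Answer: 163*I/155 ≈ 1.0516*I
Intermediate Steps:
d = -489/155 (d = -978*1/310 = -489/155 ≈ -3.1548)
r(J) = -J
S(p) = 3*I (S(p) = sqrt(-15 + 6) = sqrt(-9) = 3*I)
d/S(r(-3 + 2*Y)) = -489*(-I/3)/155 = -(-163)*I/155 = 163*I/155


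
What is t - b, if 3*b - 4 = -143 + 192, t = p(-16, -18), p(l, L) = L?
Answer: -107/3 ≈ -35.667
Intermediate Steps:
t = -18
b = 53/3 (b = 4/3 + (-143 + 192)/3 = 4/3 + (1/3)*49 = 4/3 + 49/3 = 53/3 ≈ 17.667)
t - b = -18 - 1*53/3 = -18 - 53/3 = -107/3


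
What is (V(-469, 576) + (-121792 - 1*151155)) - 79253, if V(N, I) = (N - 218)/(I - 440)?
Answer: -47899887/136 ≈ -3.5221e+5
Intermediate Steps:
V(N, I) = (-218 + N)/(-440 + I)
(V(-469, 576) + (-121792 - 1*151155)) - 79253 = ((-218 - 469)/(-440 + 576) + (-121792 - 1*151155)) - 79253 = (-687/136 + (-121792 - 151155)) - 79253 = ((1/136)*(-687) - 272947) - 79253 = (-687/136 - 272947) - 79253 = -37121479/136 - 79253 = -47899887/136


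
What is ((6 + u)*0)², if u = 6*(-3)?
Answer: 0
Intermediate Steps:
u = -18
((6 + u)*0)² = ((6 - 18)*0)² = (-12*0)² = 0² = 0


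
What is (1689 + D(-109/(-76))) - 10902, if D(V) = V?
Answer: -700079/76 ≈ -9211.6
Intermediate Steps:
(1689 + D(-109/(-76))) - 10902 = (1689 - 109/(-76)) - 10902 = (1689 - 109*(-1/76)) - 10902 = (1689 + 109/76) - 10902 = 128473/76 - 10902 = -700079/76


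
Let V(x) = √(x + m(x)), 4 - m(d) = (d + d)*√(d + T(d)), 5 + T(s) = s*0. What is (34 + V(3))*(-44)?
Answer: -1496 - 44*√(7 - 6*I*√2) ≈ -1628.0 + 62.225*I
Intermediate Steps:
T(s) = -5 (T(s) = -5 + s*0 = -5 + 0 = -5)
m(d) = 4 - 2*d*√(-5 + d) (m(d) = 4 - (d + d)*√(d - 5) = 4 - 2*d*√(-5 + d))
V(x) = √(4 + x - 2*x*√(-5 + x)) (V(x) = √(x + (4 - 2*x*√(-5 + x))) = √(4 + x - 2*x*√(-5 + x)))
(34 + V(3))*(-44) = (34 + √(4 + 3 - 2*3*√(-5 + 3)))*(-44) = (34 + √(4 + 3 - 2*3*√(-2)))*(-44) = (34 + √(4 + 3 - 2*3*I*√2))*(-44) = (34 + √(4 + 3 - 6*I*√2))*(-44) = (34 + √(7 - 6*I*√2))*(-44) = -1496 - 44*√(7 - 6*I*√2)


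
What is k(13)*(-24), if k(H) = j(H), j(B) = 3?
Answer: -72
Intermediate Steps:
k(H) = 3
k(13)*(-24) = 3*(-24) = -72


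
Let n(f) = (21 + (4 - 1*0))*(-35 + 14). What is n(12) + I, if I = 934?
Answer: 409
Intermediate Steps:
n(f) = -525 (n(f) = (21 + (4 + 0))*(-21) = (21 + 4)*(-21) = 25*(-21) = -525)
n(12) + I = -525 + 934 = 409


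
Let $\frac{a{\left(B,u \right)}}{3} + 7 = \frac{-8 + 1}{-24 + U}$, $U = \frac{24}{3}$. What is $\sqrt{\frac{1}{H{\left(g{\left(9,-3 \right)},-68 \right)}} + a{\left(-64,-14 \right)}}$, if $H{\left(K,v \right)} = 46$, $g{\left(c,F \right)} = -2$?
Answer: $\frac{i \sqrt{166451}}{92} \approx 4.4346 i$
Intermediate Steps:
$U = 8$ ($U = 24 \cdot \frac{1}{3} = 8$)
$a{\left(B,u \right)} = - \frac{315}{16}$ ($a{\left(B,u \right)} = -21 + 3 \frac{-8 + 1}{-24 + 8} = -21 + 3 \left(- \frac{7}{-16}\right) = -21 + 3 \left(\left(-7\right) \left(- \frac{1}{16}\right)\right) = -21 + 3 \cdot \frac{7}{16} = -21 + \frac{21}{16} = - \frac{315}{16}$)
$\sqrt{\frac{1}{H{\left(g{\left(9,-3 \right)},-68 \right)}} + a{\left(-64,-14 \right)}} = \sqrt{\frac{1}{46} - \frac{315}{16}} = \sqrt{- \frac{7237}{368}} = \frac{i \sqrt{166451}}{92}$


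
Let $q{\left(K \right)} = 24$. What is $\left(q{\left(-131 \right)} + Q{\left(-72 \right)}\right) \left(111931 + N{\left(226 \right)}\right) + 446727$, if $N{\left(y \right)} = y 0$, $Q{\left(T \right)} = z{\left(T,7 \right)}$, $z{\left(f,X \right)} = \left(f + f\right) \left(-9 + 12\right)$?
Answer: $-45221121$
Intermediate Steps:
$z{\left(f,X \right)} = 6 f$ ($z{\left(f,X \right)} = 2 f 3 = 6 f$)
$Q{\left(T \right)} = 6 T$
$N{\left(y \right)} = 0$
$\left(q{\left(-131 \right)} + Q{\left(-72 \right)}\right) \left(111931 + N{\left(226 \right)}\right) + 446727 = \left(24 + 6 \left(-72\right)\right) \left(111931 + 0\right) + 446727 = \left(24 - 432\right) 111931 + 446727 = \left(-408\right) 111931 + 446727 = -45667848 + 446727 = -45221121$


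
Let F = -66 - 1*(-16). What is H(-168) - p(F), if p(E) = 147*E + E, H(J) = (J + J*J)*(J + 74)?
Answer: -2629864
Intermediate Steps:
H(J) = (74 + J)*(J + J²) (H(J) = (J + J²)*(74 + J) = (74 + J)*(J + J²))
F = -50 (F = -66 + 16 = -50)
p(E) = 148*E
H(-168) - p(F) = -168*(74 + (-168)² + 75*(-168)) - 148*(-50) = -168*(74 + 28224 - 12600) - 1*(-7400) = -168*15698 + 7400 = -2637264 + 7400 = -2629864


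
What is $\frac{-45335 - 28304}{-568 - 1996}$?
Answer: $\frac{73639}{2564} \approx 28.72$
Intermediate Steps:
$\frac{-45335 - 28304}{-568 - 1996} = - \frac{73639}{-2564} = \left(-73639\right) \left(- \frac{1}{2564}\right) = \frac{73639}{2564}$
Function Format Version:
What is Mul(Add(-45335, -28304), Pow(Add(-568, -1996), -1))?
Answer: Rational(73639, 2564) ≈ 28.720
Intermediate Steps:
Mul(Add(-45335, -28304), Pow(Add(-568, -1996), -1)) = Mul(-73639, Pow(-2564, -1)) = Mul(-73639, Rational(-1, 2564)) = Rational(73639, 2564)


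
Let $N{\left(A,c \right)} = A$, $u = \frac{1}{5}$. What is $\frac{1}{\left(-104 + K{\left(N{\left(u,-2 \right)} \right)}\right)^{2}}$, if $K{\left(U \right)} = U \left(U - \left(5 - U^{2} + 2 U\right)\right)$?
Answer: $\frac{15625}{172370641} \approx 9.0648 \cdot 10^{-5}$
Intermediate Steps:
$u = \frac{1}{5} \approx 0.2$
$K{\left(U \right)} = U \left(-5 + U^{2} - U\right)$ ($K{\left(U \right)} = U \left(U - \left(5 - U^{2} + 2 U\right)\right) = U \left(-5 + U^{2} - U\right)$)
$\frac{1}{\left(-104 + K{\left(N{\left(u,-2 \right)} \right)}\right)^{2}} = \frac{1}{\left(-104 + \frac{-5 + \left(\frac{1}{5}\right)^{2} - \frac{1}{5}}{5}\right)^{2}} = \frac{1}{\left(-104 + \frac{-5 + \frac{1}{25} - \frac{1}{5}}{5}\right)^{2}} = \frac{1}{\left(-104 + \frac{1}{5} \left(- \frac{129}{25}\right)\right)^{2}} = \frac{1}{\left(-104 - \frac{129}{125}\right)^{2}} = \frac{1}{\left(- \frac{13129}{125}\right)^{2}} = \frac{1}{\frac{172370641}{15625}} = \frac{15625}{172370641}$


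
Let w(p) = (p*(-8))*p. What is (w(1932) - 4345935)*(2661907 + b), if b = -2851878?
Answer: 6498324129117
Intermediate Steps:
w(p) = -8*p² (w(p) = (-8*p)*p = -8*p²)
(w(1932) - 4345935)*(2661907 + b) = (-8*1932² - 4345935)*(2661907 - 2851878) = (-8*3732624 - 4345935)*(-189971) = (-29860992 - 4345935)*(-189971) = -34206927*(-189971) = 6498324129117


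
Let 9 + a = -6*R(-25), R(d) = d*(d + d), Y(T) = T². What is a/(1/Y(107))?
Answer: -85970541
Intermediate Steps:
R(d) = 2*d² (R(d) = d*(2*d) = 2*d²)
a = -7509 (a = -9 - 12*(-25)² = -9 - 12*625 = -9 - 6*1250 = -9 - 7500 = -7509)
a/(1/Y(107)) = -7509*107² = -7509/(1/11449) = -7509/1/11449 = -7509*11449 = -85970541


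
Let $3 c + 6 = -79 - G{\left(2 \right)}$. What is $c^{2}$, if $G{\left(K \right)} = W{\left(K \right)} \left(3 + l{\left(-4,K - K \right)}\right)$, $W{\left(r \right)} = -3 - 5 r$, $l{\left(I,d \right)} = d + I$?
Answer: $\frac{9604}{9} \approx 1067.1$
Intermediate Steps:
$l{\left(I,d \right)} = I + d$
$G{\left(K \right)} = 3 + 5 K$ ($G{\left(K \right)} = \left(-3 - 5 K\right) \left(3 + \left(-4 + \left(K - K\right)\right)\right) = \left(-3 - 5 K\right) \left(3 + \left(-4 + 0\right)\right) = \left(-3 - 5 K\right) \left(3 - 4\right) = \left(-3 - 5 K\right) \left(-1\right) = 3 + 5 K$)
$c = - \frac{98}{3}$ ($c = -2 + \frac{-79 - \left(3 + 5 \cdot 2\right)}{3} = -2 + \frac{-79 - \left(3 + 10\right)}{3} = -2 + \frac{-79 - 13}{3} = -2 + \frac{1}{3} \left(-92\right) = -2 - \frac{92}{3} = - \frac{98}{3} \approx -32.667$)
$c^{2} = \left(- \frac{98}{3}\right)^{2} = \frac{9604}{9}$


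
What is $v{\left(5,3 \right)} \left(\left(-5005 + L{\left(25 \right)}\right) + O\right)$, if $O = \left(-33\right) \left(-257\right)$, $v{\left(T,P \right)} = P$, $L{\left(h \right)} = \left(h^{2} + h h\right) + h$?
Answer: $14253$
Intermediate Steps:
$L{\left(h \right)} = h + 2 h^{2}$ ($L{\left(h \right)} = \left(h^{2} + h^{2}\right) + h = 2 h^{2} + h = h + 2 h^{2}$)
$O = 8481$
$v{\left(5,3 \right)} \left(\left(-5005 + L{\left(25 \right)}\right) + O\right) = 3 \left(\left(-5005 + 25 \left(1 + 2 \cdot 25\right)\right) + 8481\right) = 3 \left(\left(-5005 + 25 \left(1 + 50\right)\right) + 8481\right) = 3 \left(\left(-5005 + 25 \cdot 51\right) + 8481\right) = 3 \left(\left(-5005 + 1275\right) + 8481\right) = 3 \left(-3730 + 8481\right) = 3 \cdot 4751 = 14253$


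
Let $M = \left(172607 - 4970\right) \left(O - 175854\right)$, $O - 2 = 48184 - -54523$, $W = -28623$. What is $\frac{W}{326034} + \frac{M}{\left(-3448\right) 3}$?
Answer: $\frac{222098118466561}{187360872} \approx 1.1854 \cdot 10^{6}$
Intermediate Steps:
$O = 102709$ ($O = 2 + \left(48184 - -54523\right) = 2 + \left(48184 + 54523\right) = 2 + 102707 = 102709$)
$M = -12261808365$ ($M = \left(172607 - 4970\right) \left(102709 - 175854\right) = 167637 \left(-73145\right) = -12261808365$)
$\frac{W}{326034} + \frac{M}{\left(-3448\right) 3} = - \frac{28623}{326034} - \frac{12261808365}{\left(-3448\right) 3} = \left(-28623\right) \frac{1}{326034} - \frac{12261808365}{-10344} = - \frac{9541}{108678} - - \frac{4087269455}{3448} = - \frac{9541}{108678} + \frac{4087269455}{3448} = \frac{222098118466561}{187360872}$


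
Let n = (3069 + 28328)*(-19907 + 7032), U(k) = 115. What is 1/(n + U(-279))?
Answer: -1/404236260 ≈ -2.4738e-9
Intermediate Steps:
n = -404236375 (n = 31397*(-12875) = -404236375)
1/(n + U(-279)) = 1/(-404236375 + 115) = 1/(-404236260) = -1/404236260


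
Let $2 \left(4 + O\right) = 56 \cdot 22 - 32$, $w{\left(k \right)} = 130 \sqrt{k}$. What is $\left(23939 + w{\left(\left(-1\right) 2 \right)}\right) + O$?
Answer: $24535 + 130 i \sqrt{2} \approx 24535.0 + 183.85 i$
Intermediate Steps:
$O = 596$ ($O = -4 + \frac{56 \cdot 22 - 32}{2} = -4 + \frac{1232 - 32}{2} = -4 + \frac{1}{2} \cdot 1200 = -4 + 600 = 596$)
$\left(23939 + w{\left(\left(-1\right) 2 \right)}\right) + O = \left(23939 + 130 \sqrt{\left(-1\right) 2}\right) + 596 = \left(23939 + 130 \sqrt{-2}\right) + 596 = \left(23939 + 130 i \sqrt{2}\right) + 596 = 24535 + 130 i \sqrt{2}$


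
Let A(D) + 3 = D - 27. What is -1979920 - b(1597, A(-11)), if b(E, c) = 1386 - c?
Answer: -1981347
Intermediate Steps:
A(D) = -30 + D (A(D) = -3 + (D - 27) = -3 + (-27 + D) = -30 + D)
-1979920 - b(1597, A(-11)) = -1979920 - (1386 - (-30 - 11)) = -1979920 - (1386 - 1*(-41)) = -1979920 - (1386 + 41) = -1979920 - 1*1427 = -1979920 - 1427 = -1981347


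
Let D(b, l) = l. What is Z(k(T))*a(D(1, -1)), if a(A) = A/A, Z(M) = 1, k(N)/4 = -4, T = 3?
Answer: 1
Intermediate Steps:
k(N) = -16 (k(N) = 4*(-4) = -16)
a(A) = 1
Z(k(T))*a(D(1, -1)) = 1*1 = 1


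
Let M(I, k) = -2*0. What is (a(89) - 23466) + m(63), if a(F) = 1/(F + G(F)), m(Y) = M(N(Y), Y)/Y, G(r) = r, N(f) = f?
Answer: -4176947/178 ≈ -23466.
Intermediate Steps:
M(I, k) = 0
m(Y) = 0 (m(Y) = 0/Y = 0)
a(F) = 1/(2*F) (a(F) = 1/(F + F) = 1/(2*F))
(a(89) - 23466) + m(63) = ((1/2)/89 - 23466) + 0 = ((1/2)*(1/89) - 23466) + 0 = (1/178 - 23466) + 0 = -4176947/178 + 0 = -4176947/178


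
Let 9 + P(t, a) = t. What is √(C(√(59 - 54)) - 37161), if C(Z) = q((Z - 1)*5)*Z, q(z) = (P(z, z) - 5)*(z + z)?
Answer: √(-38361 + 440*√5) ≈ 193.33*I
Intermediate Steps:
P(t, a) = -9 + t
q(z) = 2*z*(-14 + z) (q(z) = ((-9 + z) - 5)*(z + z) = (-14 + z)*(2*z) = 2*z*(-14 + z))
C(Z) = 2*Z*(-19 + 5*Z)*(-5 + 5*Z) (C(Z) = (2*((Z - 1)*5)*(-14 + (Z - 1)*5))*Z = (2*((-1 + Z)*5)*(-14 + (-1 + Z)*5))*Z = (2*(-5 + 5*Z)*(-14 + (-5 + 5*Z)))*Z = (2*(-5 + 5*Z)*(-19 + 5*Z))*Z = (2*(-19 + 5*Z)*(-5 + 5*Z))*Z = 2*Z*(-19 + 5*Z)*(-5 + 5*Z))
√(C(√(59 - 54)) - 37161) = √(10*√(59 - 54)*(-1 + √(59 - 54))*(-19 + 5*√(59 - 54)) - 37161) = √(10*√5*(-1 + √5)*(-19 + 5*√5) - 37161) = √(-37161 + 10*√5*(-1 + √5)*(-19 + 5*√5))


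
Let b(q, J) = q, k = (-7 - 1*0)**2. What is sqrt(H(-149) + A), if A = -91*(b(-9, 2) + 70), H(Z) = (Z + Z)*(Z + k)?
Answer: sqrt(24249) ≈ 155.72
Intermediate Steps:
k = 49 (k = (-7 + 0)**2 = (-7)**2 = 49)
H(Z) = 2*Z*(49 + Z) (H(Z) = (Z + Z)*(Z + 49) = (2*Z)*(49 + Z) = 2*Z*(49 + Z))
A = -5551 (A = -91*(-9 + 70) = -91*61 = -5551)
sqrt(H(-149) + A) = sqrt(2*(-149)*(49 - 149) - 5551) = sqrt(2*(-149)*(-100) - 5551) = sqrt(29800 - 5551) = sqrt(24249)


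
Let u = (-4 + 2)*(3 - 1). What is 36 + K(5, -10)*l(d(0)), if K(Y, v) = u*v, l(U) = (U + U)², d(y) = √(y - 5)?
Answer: -764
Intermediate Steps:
d(y) = √(-5 + y)
u = -4 (u = -2*2 = -4)
l(U) = 4*U² (l(U) = (2*U)² = 4*U²)
K(Y, v) = -4*v
36 + K(5, -10)*l(d(0)) = 36 + (-4*(-10))*(4*(√(-5 + 0))²) = 36 + 40*(4*(√(-5))²) = 36 + 40*(4*(I*√5)²) = 36 + 40*(4*(-5)) = 36 + 40*(-20) = 36 - 800 = -764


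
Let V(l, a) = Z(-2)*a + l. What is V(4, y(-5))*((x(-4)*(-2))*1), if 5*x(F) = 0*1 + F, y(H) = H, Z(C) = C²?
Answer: -128/5 ≈ -25.600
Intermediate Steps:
V(l, a) = l + 4*a (V(l, a) = (-2)²*a + l = 4*a + l = l + 4*a)
x(F) = F/5 (x(F) = (0*1 + F)/5 = (0 + F)/5 = F/5)
V(4, y(-5))*((x(-4)*(-2))*1) = (4 + 4*(-5))*((((⅕)*(-4))*(-2))*1) = (4 - 20)*(-⅘*(-2)*1) = -128/5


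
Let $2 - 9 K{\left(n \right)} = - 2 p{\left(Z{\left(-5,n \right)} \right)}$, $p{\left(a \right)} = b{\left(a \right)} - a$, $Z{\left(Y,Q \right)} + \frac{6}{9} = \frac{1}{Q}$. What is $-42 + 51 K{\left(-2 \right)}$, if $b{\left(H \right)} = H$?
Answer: $- \frac{92}{3} \approx -30.667$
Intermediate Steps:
$Z{\left(Y,Q \right)} = - \frac{2}{3} + \frac{1}{Q}$
$p{\left(a \right)} = 0$ ($p{\left(a \right)} = a - a = 0$)
$K{\left(n \right)} = \frac{2}{9}$ ($K{\left(n \right)} = \frac{2}{9} - \frac{\left(-2\right) 0}{9} = \frac{2}{9} - 0 = \frac{2}{9} + 0 = \frac{2}{9}$)
$-42 + 51 K{\left(-2 \right)} = -42 + 51 \cdot \frac{2}{9} = -42 + \frac{34}{3} = - \frac{92}{3}$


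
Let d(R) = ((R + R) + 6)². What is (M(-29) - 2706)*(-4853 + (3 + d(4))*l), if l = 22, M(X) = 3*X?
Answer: 1326675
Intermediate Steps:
d(R) = (6 + 2*R)² (d(R) = (2*R + 6)² = (6 + 2*R)²)
(M(-29) - 2706)*(-4853 + (3 + d(4))*l) = (3*(-29) - 2706)*(-4853 + (3 + 4*(3 + 4)²)*22) = (-87 - 2706)*(-4853 + (3 + 4*7²)*22) = -2793*(-4853 + (3 + 4*49)*22) = -2793*(-4853 + (3 + 196)*22) = -2793*(-4853 + 199*22) = -2793*(-4853 + 4378) = -2793*(-475) = 1326675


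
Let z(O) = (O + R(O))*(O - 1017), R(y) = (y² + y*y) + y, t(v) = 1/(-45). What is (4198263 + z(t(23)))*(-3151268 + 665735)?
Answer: -316964069088141613/30375 ≈ -1.0435e+13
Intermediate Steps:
t(v) = -1/45
R(y) = y + 2*y² (R(y) = (y² + y²) + y = 2*y² + y = y + 2*y²)
z(O) = (-1017 + O)*(O + O*(1 + 2*O)) (z(O) = (O + O*(1 + 2*O))*(O - 1017) = (O + O*(1 + 2*O))*(-1017 + O) = (-1017 + O)*(O + O*(1 + 2*O)))
(4198263 + z(t(23)))*(-3151268 + 665735) = (4198263 + 2*(-1/45)*(-1017 + (-1/45)² - 1016*(-1/45)))*(-3151268 + 665735) = (4198263 + 2*(-1/45)*(-1017 + 1/2025 + 1016/45))*(-2485533) = (4198263 + 2*(-1/45)*(-2013704/2025))*(-2485533) = (4198263 + 4027408/91125)*(-2485533) = (382570743283/91125)*(-2485533) = -316964069088141613/30375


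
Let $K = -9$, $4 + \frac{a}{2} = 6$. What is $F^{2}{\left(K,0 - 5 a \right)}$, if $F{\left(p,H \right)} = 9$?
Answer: $81$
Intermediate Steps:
$a = 4$ ($a = -8 + 2 \cdot 6 = -8 + 12 = 4$)
$F^{2}{\left(K,0 - 5 a \right)} = 9^{2} = 81$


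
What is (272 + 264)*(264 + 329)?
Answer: 317848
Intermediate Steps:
(272 + 264)*(264 + 329) = 536*593 = 317848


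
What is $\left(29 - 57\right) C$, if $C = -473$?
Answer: $13244$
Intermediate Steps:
$\left(29 - 57\right) C = \left(29 - 57\right) \left(-473\right) = \left(-28\right) \left(-473\right) = 13244$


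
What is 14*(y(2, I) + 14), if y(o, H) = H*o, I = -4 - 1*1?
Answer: 56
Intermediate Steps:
I = -5 (I = -4 - 1 = -5)
14*(y(2, I) + 14) = 14*(-5*2 + 14) = 14*(-10 + 14) = 14*4 = 56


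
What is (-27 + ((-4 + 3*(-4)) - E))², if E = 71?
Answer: 12996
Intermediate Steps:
(-27 + ((-4 + 3*(-4)) - E))² = (-27 + ((-4 + 3*(-4)) - 1*71))² = (-27 + ((-4 - 12) - 71))² = (-27 + (-16 - 71))² = (-27 - 87)² = (-114)² = 12996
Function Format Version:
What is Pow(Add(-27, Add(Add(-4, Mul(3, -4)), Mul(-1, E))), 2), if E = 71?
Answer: 12996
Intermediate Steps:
Pow(Add(-27, Add(Add(-4, Mul(3, -4)), Mul(-1, E))), 2) = Pow(Add(-27, Add(Add(-4, Mul(3, -4)), Mul(-1, 71))), 2) = Pow(Add(-27, Add(Add(-4, -12), -71)), 2) = Pow(Add(-27, Add(-16, -71)), 2) = Pow(Add(-27, -87), 2) = Pow(-114, 2) = 12996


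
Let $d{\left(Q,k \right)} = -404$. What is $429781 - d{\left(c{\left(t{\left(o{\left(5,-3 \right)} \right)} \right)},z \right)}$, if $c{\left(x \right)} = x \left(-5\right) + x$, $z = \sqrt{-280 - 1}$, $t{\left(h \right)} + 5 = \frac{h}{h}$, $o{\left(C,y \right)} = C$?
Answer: $430185$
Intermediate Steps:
$t{\left(h \right)} = -4$ ($t{\left(h \right)} = -5 + \frac{h}{h} = -5 + 1 = -4$)
$z = i \sqrt{281}$ ($z = \sqrt{-281} = i \sqrt{281} \approx 16.763 i$)
$c{\left(x \right)} = - 4 x$ ($c{\left(x \right)} = - 5 x + x = - 4 x$)
$429781 - d{\left(c{\left(t{\left(o{\left(5,-3 \right)} \right)} \right)},z \right)} = 429781 - -404 = 429781 + 404 = 430185$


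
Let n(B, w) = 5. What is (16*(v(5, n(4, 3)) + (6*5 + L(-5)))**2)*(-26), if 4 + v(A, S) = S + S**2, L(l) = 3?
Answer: -1448096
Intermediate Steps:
v(A, S) = -4 + S + S**2 (v(A, S) = -4 + (S + S**2) = -4 + S + S**2)
(16*(v(5, n(4, 3)) + (6*5 + L(-5)))**2)*(-26) = (16*((-4 + 5 + 5**2) + (6*5 + 3))**2)*(-26) = (16*((-4 + 5 + 25) + (30 + 3))**2)*(-26) = (16*(26 + 33)**2)*(-26) = (16*59**2)*(-26) = (16*3481)*(-26) = 55696*(-26) = -1448096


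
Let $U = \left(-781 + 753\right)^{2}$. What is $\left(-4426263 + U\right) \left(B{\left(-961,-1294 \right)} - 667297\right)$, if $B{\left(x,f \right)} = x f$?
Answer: $-2550124742523$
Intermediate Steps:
$B{\left(x,f \right)} = f x$
$U = 784$ ($U = \left(-28\right)^{2} = 784$)
$\left(-4426263 + U\right) \left(B{\left(-961,-1294 \right)} - 667297\right) = \left(-4426263 + 784\right) \left(\left(-1294\right) \left(-961\right) - 667297\right) = - 4425479 \left(1243534 - 667297\right) = \left(-4425479\right) 576237 = -2550124742523$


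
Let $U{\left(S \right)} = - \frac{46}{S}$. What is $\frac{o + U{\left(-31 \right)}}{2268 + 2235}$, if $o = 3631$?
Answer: $\frac{112607}{139593} \approx 0.80668$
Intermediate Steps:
$\frac{o + U{\left(-31 \right)}}{2268 + 2235} = \frac{3631 - \frac{46}{-31}}{2268 + 2235} = \frac{3631 - - \frac{46}{31}}{4503} = \left(3631 + \frac{46}{31}\right) \frac{1}{4503} = \frac{112607}{31} \cdot \frac{1}{4503} = \frac{112607}{139593}$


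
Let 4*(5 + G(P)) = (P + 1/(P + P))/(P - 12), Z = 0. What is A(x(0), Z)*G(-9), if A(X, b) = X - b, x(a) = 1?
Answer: -7397/1512 ≈ -4.8922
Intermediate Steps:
G(P) = -5 + (P + 1/(2*P))/(4*(-12 + P)) (G(P) = -5 + ((P + 1/(P + P))/(P - 12))/4 = -5 + ((P + 1/(2*P))/(-12 + P))/4 = -5 + (P + 1/(2*P))/(4*(-12 + P)))
A(x(0), Z)*G(-9) = (1 - 1*0)*((⅛)*(1 - 38*(-9)² + 480*(-9))/(-9*(-12 - 9))) = (1 + 0)*((⅛)*(-⅑)*(1 - 38*81 - 4320)/(-21)) = 1*((⅛)*(-⅑)*(-1/21)*(1 - 3078 - 4320)) = 1*((⅛)*(-⅑)*(-1/21)*(-7397)) = 1*(-7397/1512) = -7397/1512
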